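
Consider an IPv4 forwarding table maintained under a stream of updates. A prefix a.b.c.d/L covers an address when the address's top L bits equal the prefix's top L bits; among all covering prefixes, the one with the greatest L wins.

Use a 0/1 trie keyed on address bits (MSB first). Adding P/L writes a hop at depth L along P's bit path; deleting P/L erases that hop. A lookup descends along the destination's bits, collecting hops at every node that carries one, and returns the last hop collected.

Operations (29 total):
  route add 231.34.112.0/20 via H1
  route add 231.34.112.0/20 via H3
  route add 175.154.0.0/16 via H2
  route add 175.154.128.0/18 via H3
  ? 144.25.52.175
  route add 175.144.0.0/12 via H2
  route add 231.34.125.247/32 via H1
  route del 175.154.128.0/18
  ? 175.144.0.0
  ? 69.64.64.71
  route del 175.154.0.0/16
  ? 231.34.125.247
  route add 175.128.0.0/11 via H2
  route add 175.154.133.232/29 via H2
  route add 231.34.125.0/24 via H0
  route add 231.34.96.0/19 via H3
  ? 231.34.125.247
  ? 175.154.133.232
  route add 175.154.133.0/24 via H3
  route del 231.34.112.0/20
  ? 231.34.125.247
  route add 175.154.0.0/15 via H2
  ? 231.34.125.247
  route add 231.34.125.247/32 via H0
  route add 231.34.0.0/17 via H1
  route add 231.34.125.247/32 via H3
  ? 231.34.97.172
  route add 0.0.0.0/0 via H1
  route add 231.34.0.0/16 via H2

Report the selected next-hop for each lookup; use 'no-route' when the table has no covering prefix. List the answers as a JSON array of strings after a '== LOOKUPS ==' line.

Process each operation:
  add 231.34.112.0/20 -> H1 at depth 20
  add 231.34.112.0/20 -> H3 at depth 20
  add 175.154.0.0/16 -> H2 at depth 16
  add 175.154.128.0/18 -> H3 at depth 18
  Q 144.25.52.175: descend 10 ; hops seen [∅] ; pick no-route
  add 175.144.0.0/12 -> H2 at depth 12
  add 231.34.125.247/32 -> H1 at depth 32
  del 175.154.128.0/18 (clear depth 18)
  Q 175.144.0.0: descend 101011111001 ; hops seen [H2] ; pick H2
  Q 69.64.64.71: descend ε ; hops seen [∅] ; pick no-route
  del 175.154.0.0/16 (clear depth 16)
  Q 231.34.125.247: descend 11100111001000100111110111110111 ; hops seen [H3,H1] ; pick H1
  add 175.128.0.0/11 -> H2 at depth 11
  add 175.154.133.232/29 -> H2 at depth 29
  add 231.34.125.0/24 -> H0 at depth 24
  add 231.34.96.0/19 -> H3 at depth 19
  Q 231.34.125.247: descend 11100111001000100111110111110111 ; hops seen [H3,H3,H0,H1] ; pick H1
  Q 175.154.133.232: descend 10101111100110101000010111101 ; hops seen [H2,H2,H2] ; pick H2
  add 175.154.133.0/24 -> H3 at depth 24
  del 231.34.112.0/20 (clear depth 20)
  Q 231.34.125.247: descend 11100111001000100111110111110111 ; hops seen [H3,H0,H1] ; pick H1
  add 175.154.0.0/15 -> H2 at depth 15
  Q 231.34.125.247: descend 11100111001000100111110111110111 ; hops seen [H3,H0,H1] ; pick H1
  add 231.34.125.247/32 -> H0 at depth 32
  add 231.34.0.0/17 -> H1 at depth 17
  add 231.34.125.247/32 -> H3 at depth 32
  Q 231.34.97.172: descend 1110011100100010011 ; hops seen [H1,H3] ; pick H3
  add 0.0.0.0/0 -> H1 at depth 0
  add 231.34.0.0/16 -> H2 at depth 16

== LOOKUPS ==
["no-route","H2","no-route","H1","H1","H2","H1","H1","H3"]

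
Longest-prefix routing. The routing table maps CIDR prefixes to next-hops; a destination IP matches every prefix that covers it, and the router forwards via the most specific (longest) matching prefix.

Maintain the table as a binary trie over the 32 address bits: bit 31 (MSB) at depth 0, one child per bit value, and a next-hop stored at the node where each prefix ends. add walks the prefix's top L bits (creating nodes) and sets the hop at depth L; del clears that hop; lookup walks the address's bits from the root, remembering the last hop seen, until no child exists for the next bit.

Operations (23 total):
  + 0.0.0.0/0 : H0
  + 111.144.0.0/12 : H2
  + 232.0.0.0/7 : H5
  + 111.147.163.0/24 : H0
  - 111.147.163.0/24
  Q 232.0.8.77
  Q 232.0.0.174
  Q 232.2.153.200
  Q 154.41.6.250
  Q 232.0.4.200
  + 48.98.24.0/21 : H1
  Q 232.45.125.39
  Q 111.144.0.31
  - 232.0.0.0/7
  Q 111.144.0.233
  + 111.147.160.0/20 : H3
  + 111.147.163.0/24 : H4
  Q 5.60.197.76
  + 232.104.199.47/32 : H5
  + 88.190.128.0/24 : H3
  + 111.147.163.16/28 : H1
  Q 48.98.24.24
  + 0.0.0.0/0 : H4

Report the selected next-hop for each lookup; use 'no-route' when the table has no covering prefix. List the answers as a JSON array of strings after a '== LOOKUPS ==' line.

Trace:
  + 0.0.0.0/0 (H0) depth=0
  + 111.144.0.0/12 (H2) depth=12
  + 232.0.0.0/7 (H5) depth=7
  + 111.147.163.0/24 (H0) depth=24
  - 111.147.163.0/24 clear@24
  lookup 232.0.8.77: bits 1110100 walk d0:H0→d1:-→d2:-→d3:-→d4:-→d5:-→d6:-→d7:H5 -> H5
  lookup 232.0.0.174: bits 1110100 walk d0:H0→d1:-→d2:-→d3:-→d4:-→d5:-→d6:-→d7:H5 -> H5
  lookup 232.2.153.200: bits 1110100 walk d0:H0→d1:-→d2:-→d3:-→d4:-→d5:-→d6:-→d7:H5 -> H5
  lookup 154.41.6.250: bits 1 walk d0:H0→d1:- -> H0
  lookup 232.0.4.200: bits 1110100 walk d0:H0→d1:-→d2:-→d3:-→d4:-→d5:-→d6:-→d7:H5 -> H5
  + 48.98.24.0/21 (H1) depth=21
  lookup 232.45.125.39: bits 1110100 walk d0:H0→d1:-→d2:-→d3:-→d4:-→d5:-→d6:-→d7:H5 -> H5
  lookup 111.144.0.31: bits 01101111100100 walk d0:H0→d1:-→d2:-→d3:-→d4:-→d5:-→d6:-→d7:-→d8:-→d9:-→d10:-→d11:-→d12:H2→d13:-→d14:- -> H2
  - 232.0.0.0/7 clear@7
  lookup 111.144.0.233: bits 01101111100100 walk d0:H0→d1:-→d2:-→d3:-→d4:-→d5:-→d6:-→d7:-→d8:-→d9:-→d10:-→d11:-→d12:H2→d13:-→d14:- -> H2
  + 111.147.160.0/20 (H3) depth=20
  + 111.147.163.0/24 (H4) depth=24
  lookup 5.60.197.76: bits 00 walk d0:H0→d1:-→d2:- -> H0
  + 232.104.199.47/32 (H5) depth=32
  + 88.190.128.0/24 (H3) depth=24
  + 111.147.163.16/28 (H1) depth=28
  lookup 48.98.24.24: bits 001100000110001000011 walk d0:H0→d1:-→d2:-→d3:-→d4:-→d5:-→d6:-→d7:-→d8:-→d9:-→d10:-→d11:-→d12:-→d13:-→d14:-→d15:-→d16:-→d17:-→d18:-→d19:-→d20:-→d21:H1 -> H1
  + 0.0.0.0/0 (H4) depth=0

== LOOKUPS ==
["H5","H5","H5","H0","H5","H5","H2","H2","H0","H1"]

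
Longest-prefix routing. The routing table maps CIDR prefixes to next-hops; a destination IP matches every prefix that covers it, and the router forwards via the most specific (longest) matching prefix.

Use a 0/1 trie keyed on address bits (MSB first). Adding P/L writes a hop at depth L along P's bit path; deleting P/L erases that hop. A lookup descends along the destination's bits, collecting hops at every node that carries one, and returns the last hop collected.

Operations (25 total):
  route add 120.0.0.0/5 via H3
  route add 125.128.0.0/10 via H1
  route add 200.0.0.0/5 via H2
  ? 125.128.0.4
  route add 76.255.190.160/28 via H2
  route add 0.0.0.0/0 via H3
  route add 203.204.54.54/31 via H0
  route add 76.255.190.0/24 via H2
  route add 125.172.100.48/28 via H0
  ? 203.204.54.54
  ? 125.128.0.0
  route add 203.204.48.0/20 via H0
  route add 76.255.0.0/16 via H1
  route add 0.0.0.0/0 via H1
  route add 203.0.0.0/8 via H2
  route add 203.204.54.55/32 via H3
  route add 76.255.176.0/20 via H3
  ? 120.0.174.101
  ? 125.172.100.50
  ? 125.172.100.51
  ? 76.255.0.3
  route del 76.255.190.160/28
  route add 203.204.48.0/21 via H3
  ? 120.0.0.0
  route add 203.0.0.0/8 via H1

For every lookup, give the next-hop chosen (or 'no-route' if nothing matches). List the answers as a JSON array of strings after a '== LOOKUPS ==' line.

Process each operation:
  add 120.0.0.0/5 -> H3 at depth 5
  add 125.128.0.0/10 -> H1 at depth 10
  add 200.0.0.0/5 -> H2 at depth 5
  lookup 125.128.0.4: bits 0111110110 walk d0:-→d1:-→d2:-→d3:-→d4:-→d5:H3→d6:-→d7:-→d8:-→d9:-→d10:H1 -> H1
  add 76.255.190.160/28 -> H2 at depth 28
  add 0.0.0.0/0 -> H3 at depth 0
  add 203.204.54.54/31 -> H0 at depth 31
  add 76.255.190.0/24 -> H2 at depth 24
  add 125.172.100.48/28 -> H0 at depth 28
  lookup 203.204.54.54: bits 1100101111001100001101100011011 walk d0:H3→d1:-→d2:-→d3:-→d4:-→d5:H2→d6:-→d7:-→d8:-→d9:-→d10:-→d11:-→d12:-→d13:-→d14:-→d15:-→d16:-→d17:-→d18:-→d19:-→d20:-→d21:-→d22:-→d23:-→d24:-→d25:-→d26:-→d27:-→d28:-→d29:-→d30:-→d31:H0 -> H0
  lookup 125.128.0.0: bits 0111110110 walk d0:H3→d1:-→d2:-→d3:-→d4:-→d5:H3→d6:-→d7:-→d8:-→d9:-→d10:H1 -> H1
  add 203.204.48.0/20 -> H0 at depth 20
  add 76.255.0.0/16 -> H1 at depth 16
  add 0.0.0.0/0 -> H1 at depth 0
  add 203.0.0.0/8 -> H2 at depth 8
  add 203.204.54.55/32 -> H3 at depth 32
  add 76.255.176.0/20 -> H3 at depth 20
  lookup 120.0.174.101: bits 01111 walk d0:H1→d1:-→d2:-→d3:-→d4:-→d5:H3 -> H3
  lookup 125.172.100.50: bits 0111110110101100011001000011 walk d0:H1→d1:-→d2:-→d3:-→d4:-→d5:H3→d6:-→d7:-→d8:-→d9:-→d10:H1→d11:-→d12:-→d13:-→d14:-→d15:-→d16:-→d17:-→d18:-→d19:-→d20:-→d21:-→d22:-→d23:-→d24:-→d25:-→d26:-→d27:-→d28:H0 -> H0
  lookup 125.172.100.51: bits 0111110110101100011001000011 walk d0:H1→d1:-→d2:-→d3:-→d4:-→d5:H3→d6:-→d7:-→d8:-→d9:-→d10:H1→d11:-→d12:-→d13:-→d14:-→d15:-→d16:-→d17:-→d18:-→d19:-→d20:-→d21:-→d22:-→d23:-→d24:-→d25:-→d26:-→d27:-→d28:H0 -> H0
  lookup 76.255.0.3: bits 0100110011111111 walk d0:H1→d1:-→d2:-→d3:-→d4:-→d5:-→d6:-→d7:-→d8:-→d9:-→d10:-→d11:-→d12:-→d13:-→d14:-→d15:-→d16:H1 -> H1
  - 76.255.190.160/28 clear@28
  add 203.204.48.0/21 -> H3 at depth 21
  lookup 120.0.0.0: bits 01111 walk d0:H1→d1:-→d2:-→d3:-→d4:-→d5:H3 -> H3
  add 203.0.0.0/8 -> H1 at depth 8

== LOOKUPS ==
["H1","H0","H1","H3","H0","H0","H1","H3"]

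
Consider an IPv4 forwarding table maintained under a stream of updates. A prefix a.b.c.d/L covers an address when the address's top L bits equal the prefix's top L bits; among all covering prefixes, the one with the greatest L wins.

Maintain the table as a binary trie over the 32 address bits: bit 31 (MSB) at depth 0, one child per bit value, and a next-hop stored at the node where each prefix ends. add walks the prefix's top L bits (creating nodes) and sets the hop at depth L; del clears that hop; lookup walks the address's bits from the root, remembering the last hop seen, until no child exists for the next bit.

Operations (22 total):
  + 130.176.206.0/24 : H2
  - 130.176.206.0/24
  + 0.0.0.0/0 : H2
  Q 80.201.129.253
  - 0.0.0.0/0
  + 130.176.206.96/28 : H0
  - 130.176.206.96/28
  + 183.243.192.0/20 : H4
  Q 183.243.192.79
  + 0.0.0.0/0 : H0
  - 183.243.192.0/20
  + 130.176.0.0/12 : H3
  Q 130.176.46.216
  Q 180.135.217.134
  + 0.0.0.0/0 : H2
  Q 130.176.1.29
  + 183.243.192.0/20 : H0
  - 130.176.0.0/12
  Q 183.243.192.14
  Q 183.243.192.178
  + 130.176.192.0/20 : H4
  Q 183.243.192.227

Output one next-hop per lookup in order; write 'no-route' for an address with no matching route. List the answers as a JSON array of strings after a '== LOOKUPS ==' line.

Trace:
  add 130.176.206.0/24 -> H2 at depth 24
  del 130.176.206.0/24 (clear depth 24)
  add 0.0.0.0/0 -> H2 at depth 0
  ? 80.201.129.253  path d0:H2  best=H2
  del 0.0.0.0/0 (clear depth 0)
  add 130.176.206.96/28 -> H0 at depth 28
  del 130.176.206.96/28 (clear depth 28)
  add 183.243.192.0/20 -> H4 at depth 20
  ? 183.243.192.79  path d0:-→d1:-→d2:-→d3:-→d4:-→d5:-→d6:-→d7:-→d8:-→d9:-→d10:-→d11:-→d12:-→d13:-→d14:-→d15:-→d16:-→d17:-→d18:-→d19:-→d20:H4  best=H4
  add 0.0.0.0/0 -> H0 at depth 0
  del 183.243.192.0/20 (clear depth 20)
  add 130.176.0.0/12 -> H3 at depth 12
  ? 130.176.46.216  path d0:H0→d1:-→d2:-→d3:-→d4:-→d5:-→d6:-→d7:-→d8:-→d9:-→d10:-→d11:-→d12:H3→d13:-→d14:-→d15:-→d16:-  best=H3
  ? 180.135.217.134  path d0:H0→d1:-→d2:-→d3:-→d4:-→d5:-→d6:-  best=H0
  add 0.0.0.0/0 -> H2 at depth 0
  ? 130.176.1.29  path d0:H2→d1:-→d2:-→d3:-→d4:-→d5:-→d6:-→d7:-→d8:-→d9:-→d10:-→d11:-→d12:H3→d13:-→d14:-→d15:-→d16:-  best=H3
  add 183.243.192.0/20 -> H0 at depth 20
  del 130.176.0.0/12 (clear depth 12)
  ? 183.243.192.14  path d0:H2→d1:-→d2:-→d3:-→d4:-→d5:-→d6:-→d7:-→d8:-→d9:-→d10:-→d11:-→d12:-→d13:-→d14:-→d15:-→d16:-→d17:-→d18:-→d19:-→d20:H0  best=H0
  ? 183.243.192.178  path d0:H2→d1:-→d2:-→d3:-→d4:-→d5:-→d6:-→d7:-→d8:-→d9:-→d10:-→d11:-→d12:-→d13:-→d14:-→d15:-→d16:-→d17:-→d18:-→d19:-→d20:H0  best=H0
  add 130.176.192.0/20 -> H4 at depth 20
  ? 183.243.192.227  path d0:H2→d1:-→d2:-→d3:-→d4:-→d5:-→d6:-→d7:-→d8:-→d9:-→d10:-→d11:-→d12:-→d13:-→d14:-→d15:-→d16:-→d17:-→d18:-→d19:-→d20:H0  best=H0

== LOOKUPS ==
["H2","H4","H3","H0","H3","H0","H0","H0"]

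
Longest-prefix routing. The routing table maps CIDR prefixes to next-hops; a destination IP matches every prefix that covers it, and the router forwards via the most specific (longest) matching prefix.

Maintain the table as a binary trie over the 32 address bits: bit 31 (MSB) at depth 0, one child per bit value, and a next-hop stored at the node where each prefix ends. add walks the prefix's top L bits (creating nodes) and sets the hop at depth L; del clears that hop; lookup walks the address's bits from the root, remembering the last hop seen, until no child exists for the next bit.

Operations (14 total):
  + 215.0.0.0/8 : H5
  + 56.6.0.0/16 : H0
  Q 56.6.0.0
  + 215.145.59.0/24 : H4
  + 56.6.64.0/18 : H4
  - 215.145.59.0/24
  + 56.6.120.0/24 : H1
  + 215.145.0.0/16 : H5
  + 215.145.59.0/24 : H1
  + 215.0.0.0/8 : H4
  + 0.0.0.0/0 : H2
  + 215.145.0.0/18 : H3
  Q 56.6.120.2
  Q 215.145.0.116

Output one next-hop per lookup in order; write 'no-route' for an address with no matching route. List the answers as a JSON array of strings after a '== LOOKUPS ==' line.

Apply in order:
  add 215.0.0.0/8 -> H5 at depth 8
  add 56.6.0.0/16 -> H0 at depth 16
  ? 56.6.0.0  path d0:-→d1:-→d2:-→d3:-→d4:-→d5:-→d6:-→d7:-→d8:-→d9:-→d10:-→d11:-→d12:-→d13:-→d14:-→d15:-→d16:H0  best=H0
  add 215.145.59.0/24 -> H4 at depth 24
  add 56.6.64.0/18 -> H4 at depth 18
  del 215.145.59.0/24 (clear depth 24)
  add 56.6.120.0/24 -> H1 at depth 24
  add 215.145.0.0/16 -> H5 at depth 16
  add 215.145.59.0/24 -> H1 at depth 24
  add 215.0.0.0/8 -> H4 at depth 8
  add 0.0.0.0/0 -> H2 at depth 0
  add 215.145.0.0/18 -> H3 at depth 18
  ? 56.6.120.2  path d0:H2→d1:-→d2:-→d3:-→d4:-→d5:-→d6:-→d7:-→d8:-→d9:-→d10:-→d11:-→d12:-→d13:-→d14:-→d15:-→d16:H0→d17:-→d18:H4→d19:-→d20:-→d21:-→d22:-→d23:-→d24:H1  best=H1
  ? 215.145.0.116  path d0:H2→d1:-→d2:-→d3:-→d4:-→d5:-→d6:-→d7:-→d8:H4→d9:-→d10:-→d11:-→d12:-→d13:-→d14:-→d15:-→d16:H5→d17:-→d18:H3  best=H3

== LOOKUPS ==
["H0","H1","H3"]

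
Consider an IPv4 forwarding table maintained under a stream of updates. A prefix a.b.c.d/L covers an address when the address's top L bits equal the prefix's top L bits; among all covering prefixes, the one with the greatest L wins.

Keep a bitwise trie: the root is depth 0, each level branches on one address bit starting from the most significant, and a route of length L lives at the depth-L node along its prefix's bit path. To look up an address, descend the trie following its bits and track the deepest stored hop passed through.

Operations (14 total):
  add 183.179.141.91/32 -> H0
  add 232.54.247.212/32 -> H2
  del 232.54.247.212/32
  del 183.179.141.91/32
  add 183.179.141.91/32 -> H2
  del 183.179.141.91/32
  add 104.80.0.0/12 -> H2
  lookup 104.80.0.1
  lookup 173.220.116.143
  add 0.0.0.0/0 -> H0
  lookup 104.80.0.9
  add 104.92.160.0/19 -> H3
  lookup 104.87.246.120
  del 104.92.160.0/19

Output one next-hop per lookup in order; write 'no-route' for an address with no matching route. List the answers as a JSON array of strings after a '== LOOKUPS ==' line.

Apply in order:
  + 183.179.141.91/32 (H0) depth=32
  + 232.54.247.212/32 (H2) depth=32
  del 232.54.247.212/32 (clear depth 32)
  del 183.179.141.91/32 (clear depth 32)
  + 183.179.141.91/32 (H2) depth=32
  del 183.179.141.91/32 (clear depth 32)
  + 104.80.0.0/12 (H2) depth=12
  ? 104.80.0.1  path d0:-→d1:-→d2:-→d3:-→d4:-→d5:-→d6:-→d7:-→d8:-→d9:-→d10:-→d11:-→d12:H2  best=H2
  ? 173.220.116.143  path d0:-→d1:-→d2:-→d3:-  best=no-route
  + 0.0.0.0/0 (H0) depth=0
  ? 104.80.0.9  path d0:H0→d1:-→d2:-→d3:-→d4:-→d5:-→d6:-→d7:-→d8:-→d9:-→d10:-→d11:-→d12:H2  best=H2
  + 104.92.160.0/19 (H3) depth=19
  ? 104.87.246.120  path d0:H0→d1:-→d2:-→d3:-→d4:-→d5:-→d6:-→d7:-→d8:-→d9:-→d10:-→d11:-→d12:H2  best=H2
  del 104.92.160.0/19 (clear depth 19)

== LOOKUPS ==
["H2","no-route","H2","H2"]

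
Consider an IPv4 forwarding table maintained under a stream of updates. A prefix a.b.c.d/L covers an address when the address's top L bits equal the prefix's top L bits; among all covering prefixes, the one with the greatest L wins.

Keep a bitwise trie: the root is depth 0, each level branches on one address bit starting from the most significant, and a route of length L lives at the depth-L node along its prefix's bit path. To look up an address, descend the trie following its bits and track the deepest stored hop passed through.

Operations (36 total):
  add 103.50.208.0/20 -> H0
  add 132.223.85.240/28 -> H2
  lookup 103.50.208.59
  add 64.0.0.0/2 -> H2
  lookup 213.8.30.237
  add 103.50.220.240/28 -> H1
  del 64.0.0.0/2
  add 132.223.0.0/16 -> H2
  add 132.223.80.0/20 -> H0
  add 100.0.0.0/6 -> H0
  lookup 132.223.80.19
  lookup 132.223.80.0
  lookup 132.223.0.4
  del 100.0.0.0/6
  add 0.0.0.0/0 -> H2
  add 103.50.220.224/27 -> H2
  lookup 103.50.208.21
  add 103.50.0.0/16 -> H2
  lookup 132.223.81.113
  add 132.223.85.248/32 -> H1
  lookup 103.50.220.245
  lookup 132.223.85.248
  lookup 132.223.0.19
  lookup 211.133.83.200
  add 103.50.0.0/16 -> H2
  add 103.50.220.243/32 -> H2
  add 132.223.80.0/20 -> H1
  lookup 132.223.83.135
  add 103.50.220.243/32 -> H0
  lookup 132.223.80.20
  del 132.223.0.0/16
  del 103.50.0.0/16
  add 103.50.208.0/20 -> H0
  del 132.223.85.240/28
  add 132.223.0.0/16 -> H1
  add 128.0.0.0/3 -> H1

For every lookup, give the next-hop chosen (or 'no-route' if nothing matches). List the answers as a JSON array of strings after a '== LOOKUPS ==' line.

Process each operation:
  + 103.50.208.0/20 (H0) depth=20
  + 132.223.85.240/28 (H2) depth=28
  Q 103.50.208.59: descend 01100111001100101101 ; hops seen [H0] ; pick H0
  + 64.0.0.0/2 (H2) depth=2
  Q 213.8.30.237: descend 1 ; hops seen [∅] ; pick no-route
  + 103.50.220.240/28 (H1) depth=28
  del 64.0.0.0/2 (clear depth 2)
  + 132.223.0.0/16 (H2) depth=16
  + 132.223.80.0/20 (H0) depth=20
  + 100.0.0.0/6 (H0) depth=6
  Q 132.223.80.19: descend 100001001101111101010 ; hops seen [H2,H0] ; pick H0
  Q 132.223.80.0: descend 100001001101111101010 ; hops seen [H2,H0] ; pick H0
  Q 132.223.0.4: descend 10000100110111110 ; hops seen [H2] ; pick H2
  del 100.0.0.0/6 (clear depth 6)
  + 0.0.0.0/0 (H2) depth=0
  + 103.50.220.224/27 (H2) depth=27
  Q 103.50.208.21: descend 01100111001100101101 ; hops seen [H2,H0] ; pick H0
  + 103.50.0.0/16 (H2) depth=16
  Q 132.223.81.113: descend 100001001101111101010 ; hops seen [H2,H2,H0] ; pick H0
  + 132.223.85.248/32 (H1) depth=32
  Q 103.50.220.245: descend 0110011100110010110111001111 ; hops seen [H2,H2,H0,H2,H1] ; pick H1
  Q 132.223.85.248: descend 10000100110111110101010111111000 ; hops seen [H2,H2,H0,H2,H1] ; pick H1
  Q 132.223.0.19: descend 10000100110111110 ; hops seen [H2,H2] ; pick H2
  Q 211.133.83.200: descend 1 ; hops seen [H2] ; pick H2
  + 103.50.0.0/16 (H2) depth=16
  + 103.50.220.243/32 (H2) depth=32
  + 132.223.80.0/20 (H1) depth=20
  Q 132.223.83.135: descend 100001001101111101010 ; hops seen [H2,H2,H1] ; pick H1
  + 103.50.220.243/32 (H0) depth=32
  Q 132.223.80.20: descend 100001001101111101010 ; hops seen [H2,H2,H1] ; pick H1
  del 132.223.0.0/16 (clear depth 16)
  del 103.50.0.0/16 (clear depth 16)
  + 103.50.208.0/20 (H0) depth=20
  del 132.223.85.240/28 (clear depth 28)
  + 132.223.0.0/16 (H1) depth=16
  + 128.0.0.0/3 (H1) depth=3

== LOOKUPS ==
["H0","no-route","H0","H0","H2","H0","H0","H1","H1","H2","H2","H1","H1"]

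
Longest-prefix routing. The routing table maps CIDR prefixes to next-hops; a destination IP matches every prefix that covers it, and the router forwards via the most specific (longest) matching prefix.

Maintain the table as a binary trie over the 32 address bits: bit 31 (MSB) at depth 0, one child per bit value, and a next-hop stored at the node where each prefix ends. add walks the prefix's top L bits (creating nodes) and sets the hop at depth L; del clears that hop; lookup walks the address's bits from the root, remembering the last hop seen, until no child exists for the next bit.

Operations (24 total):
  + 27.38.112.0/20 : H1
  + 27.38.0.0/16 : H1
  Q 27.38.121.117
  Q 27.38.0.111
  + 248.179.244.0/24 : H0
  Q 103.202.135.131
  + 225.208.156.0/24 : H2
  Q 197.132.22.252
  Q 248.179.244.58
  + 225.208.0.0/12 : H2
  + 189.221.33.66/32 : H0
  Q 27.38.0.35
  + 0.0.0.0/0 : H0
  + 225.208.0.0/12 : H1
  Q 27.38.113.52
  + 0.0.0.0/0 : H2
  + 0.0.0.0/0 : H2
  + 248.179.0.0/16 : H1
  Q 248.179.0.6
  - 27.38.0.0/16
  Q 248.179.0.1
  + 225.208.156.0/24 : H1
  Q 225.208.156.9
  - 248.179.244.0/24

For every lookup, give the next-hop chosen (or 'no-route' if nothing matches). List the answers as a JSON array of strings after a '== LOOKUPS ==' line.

Apply in order:
  add 27.38.112.0/20 -> H1 at depth 20
  add 27.38.0.0/16 -> H1 at depth 16
  Q 27.38.121.117: descend 00011011001001100111 ; hops seen [H1,H1] ; pick H1
  Q 27.38.0.111: descend 00011011001001100 ; hops seen [H1] ; pick H1
  add 248.179.244.0/24 -> H0 at depth 24
  Q 103.202.135.131: descend 0 ; hops seen [∅] ; pick no-route
  add 225.208.156.0/24 -> H2 at depth 24
  Q 197.132.22.252: descend 11 ; hops seen [∅] ; pick no-route
  Q 248.179.244.58: descend 111110001011001111110100 ; hops seen [H0] ; pick H0
  add 225.208.0.0/12 -> H2 at depth 12
  add 189.221.33.66/32 -> H0 at depth 32
  Q 27.38.0.35: descend 00011011001001100 ; hops seen [H1] ; pick H1
  add 0.0.0.0/0 -> H0 at depth 0
  add 225.208.0.0/12 -> H1 at depth 12
  Q 27.38.113.52: descend 00011011001001100111 ; hops seen [H0,H1,H1] ; pick H1
  add 0.0.0.0/0 -> H2 at depth 0
  add 0.0.0.0/0 -> H2 at depth 0
  add 248.179.0.0/16 -> H1 at depth 16
  Q 248.179.0.6: descend 1111100010110011 ; hops seen [H2,H1] ; pick H1
  - 27.38.0.0/16 clear@16
  Q 248.179.0.1: descend 1111100010110011 ; hops seen [H2,H1] ; pick H1
  add 225.208.156.0/24 -> H1 at depth 24
  Q 225.208.156.9: descend 111000011101000010011100 ; hops seen [H2,H1,H1] ; pick H1
  - 248.179.244.0/24 clear@24

== LOOKUPS ==
["H1","H1","no-route","no-route","H0","H1","H1","H1","H1","H1"]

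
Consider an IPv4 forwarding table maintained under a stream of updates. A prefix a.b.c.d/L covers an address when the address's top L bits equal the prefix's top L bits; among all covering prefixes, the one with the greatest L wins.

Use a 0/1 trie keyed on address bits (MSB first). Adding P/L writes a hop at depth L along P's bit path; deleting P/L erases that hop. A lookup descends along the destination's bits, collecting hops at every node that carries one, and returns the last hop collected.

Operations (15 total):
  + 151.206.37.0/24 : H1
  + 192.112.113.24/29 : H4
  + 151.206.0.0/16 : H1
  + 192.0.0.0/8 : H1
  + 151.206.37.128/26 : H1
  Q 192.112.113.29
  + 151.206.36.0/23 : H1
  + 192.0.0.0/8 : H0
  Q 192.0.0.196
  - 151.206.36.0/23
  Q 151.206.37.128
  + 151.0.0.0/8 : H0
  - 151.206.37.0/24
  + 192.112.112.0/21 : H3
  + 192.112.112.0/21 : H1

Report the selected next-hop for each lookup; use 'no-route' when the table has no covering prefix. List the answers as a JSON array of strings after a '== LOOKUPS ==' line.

Apply in order:
  + 151.206.37.0/24 (H1) depth=24
  + 192.112.113.24/29 (H4) depth=29
  + 151.206.0.0/16 (H1) depth=16
  + 192.0.0.0/8 (H1) depth=8
  + 151.206.37.128/26 (H1) depth=26
  ? 192.112.113.29  path d0:-→d1:-→d2:-→d3:-→d4:-→d5:-→d6:-→d7:-→d8:H1→d9:-→d10:-→d11:-→d12:-→d13:-→d14:-→d15:-→d16:-→d17:-→d18:-→d19:-→d20:-→d21:-→d22:-→d23:-→d24:-→d25:-→d26:-→d27:-→d28:-→d29:H4  best=H4
  + 151.206.36.0/23 (H1) depth=23
  + 192.0.0.0/8 (H0) depth=8
  ? 192.0.0.196  path d0:-→d1:-→d2:-→d3:-→d4:-→d5:-→d6:-→d7:-→d8:H0→d9:-  best=H0
  - 151.206.36.0/23 clear@23
  ? 151.206.37.128  path d0:-→d1:-→d2:-→d3:-→d4:-→d5:-→d6:-→d7:-→d8:-→d9:-→d10:-→d11:-→d12:-→d13:-→d14:-→d15:-→d16:H1→d17:-→d18:-→d19:-→d20:-→d21:-→d22:-→d23:-→d24:H1→d25:-→d26:H1  best=H1
  + 151.0.0.0/8 (H0) depth=8
  - 151.206.37.0/24 clear@24
  + 192.112.112.0/21 (H3) depth=21
  + 192.112.112.0/21 (H1) depth=21

== LOOKUPS ==
["H4","H0","H1"]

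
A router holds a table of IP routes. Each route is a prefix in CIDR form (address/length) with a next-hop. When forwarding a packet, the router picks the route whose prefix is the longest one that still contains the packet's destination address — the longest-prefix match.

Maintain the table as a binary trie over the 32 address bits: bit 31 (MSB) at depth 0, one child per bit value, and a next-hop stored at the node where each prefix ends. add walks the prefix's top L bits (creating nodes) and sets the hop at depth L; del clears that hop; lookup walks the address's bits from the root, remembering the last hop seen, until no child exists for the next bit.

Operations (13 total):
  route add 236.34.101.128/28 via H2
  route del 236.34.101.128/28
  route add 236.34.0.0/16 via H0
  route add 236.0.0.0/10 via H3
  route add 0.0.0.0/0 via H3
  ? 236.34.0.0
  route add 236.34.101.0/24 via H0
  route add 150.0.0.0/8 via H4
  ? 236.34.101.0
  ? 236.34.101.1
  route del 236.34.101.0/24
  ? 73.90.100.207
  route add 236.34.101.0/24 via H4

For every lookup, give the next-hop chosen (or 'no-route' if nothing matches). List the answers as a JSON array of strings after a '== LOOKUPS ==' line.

Trace:
  add 236.34.101.128/28 -> H2 at depth 28
  - 236.34.101.128/28 clear@28
  add 236.34.0.0/16 -> H0 at depth 16
  add 236.0.0.0/10 -> H3 at depth 10
  add 0.0.0.0/0 -> H3 at depth 0
  Q 236.34.0.0: descend 11101100001000100 ; hops seen [H3,H3,H0] ; pick H0
  add 236.34.101.0/24 -> H0 at depth 24
  add 150.0.0.0/8 -> H4 at depth 8
  Q 236.34.101.0: descend 111011000010001001100101 ; hops seen [H3,H3,H0,H0] ; pick H0
  Q 236.34.101.1: descend 111011000010001001100101 ; hops seen [H3,H3,H0,H0] ; pick H0
  - 236.34.101.0/24 clear@24
  Q 73.90.100.207: descend ε ; hops seen [H3] ; pick H3
  add 236.34.101.0/24 -> H4 at depth 24

== LOOKUPS ==
["H0","H0","H0","H3"]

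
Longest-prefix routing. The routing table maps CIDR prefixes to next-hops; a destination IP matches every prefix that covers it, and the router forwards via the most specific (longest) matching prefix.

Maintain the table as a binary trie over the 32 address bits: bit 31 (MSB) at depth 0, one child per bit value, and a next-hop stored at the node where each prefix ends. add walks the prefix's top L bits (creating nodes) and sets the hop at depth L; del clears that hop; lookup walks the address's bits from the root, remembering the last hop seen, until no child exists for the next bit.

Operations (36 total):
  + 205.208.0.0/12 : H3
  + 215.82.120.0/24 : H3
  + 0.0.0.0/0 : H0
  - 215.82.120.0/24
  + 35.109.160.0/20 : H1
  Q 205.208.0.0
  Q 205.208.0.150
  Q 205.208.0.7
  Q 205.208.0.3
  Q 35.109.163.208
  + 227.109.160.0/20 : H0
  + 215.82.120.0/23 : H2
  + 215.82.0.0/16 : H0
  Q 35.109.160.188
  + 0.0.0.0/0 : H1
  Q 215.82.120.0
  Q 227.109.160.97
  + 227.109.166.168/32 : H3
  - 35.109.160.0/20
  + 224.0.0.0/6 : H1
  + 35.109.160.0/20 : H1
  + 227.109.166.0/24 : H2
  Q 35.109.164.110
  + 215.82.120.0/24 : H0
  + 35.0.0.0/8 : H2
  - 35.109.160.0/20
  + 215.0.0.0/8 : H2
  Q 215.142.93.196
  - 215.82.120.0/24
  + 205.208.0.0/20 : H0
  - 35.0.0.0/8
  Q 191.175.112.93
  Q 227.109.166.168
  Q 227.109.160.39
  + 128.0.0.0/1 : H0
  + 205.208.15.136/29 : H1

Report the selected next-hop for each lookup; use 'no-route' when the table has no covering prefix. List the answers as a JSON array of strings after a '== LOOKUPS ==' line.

Apply in order:
  add 205.208.0.0/12 -> H3 at depth 12
  add 215.82.120.0/24 -> H3 at depth 24
  add 0.0.0.0/0 -> H0 at depth 0
  del 215.82.120.0/24 (clear depth 24)
  add 35.109.160.0/20 -> H1 at depth 20
  Q 205.208.0.0: descend 110011011101 ; hops seen [H0,H3] ; pick H3
  Q 205.208.0.150: descend 110011011101 ; hops seen [H0,H3] ; pick H3
  Q 205.208.0.7: descend 110011011101 ; hops seen [H0,H3] ; pick H3
  Q 205.208.0.3: descend 110011011101 ; hops seen [H0,H3] ; pick H3
  Q 35.109.163.208: descend 00100011011011011010 ; hops seen [H0,H1] ; pick H1
  add 227.109.160.0/20 -> H0 at depth 20
  add 215.82.120.0/23 -> H2 at depth 23
  add 215.82.0.0/16 -> H0 at depth 16
  Q 35.109.160.188: descend 00100011011011011010 ; hops seen [H0,H1] ; pick H1
  add 0.0.0.0/0 -> H1 at depth 0
  Q 215.82.120.0: descend 110101110101001001111000 ; hops seen [H1,H0,H2] ; pick H2
  Q 227.109.160.97: descend 11100011011011011010 ; hops seen [H1,H0] ; pick H0
  add 227.109.166.168/32 -> H3 at depth 32
  del 35.109.160.0/20 (clear depth 20)
  add 224.0.0.0/6 -> H1 at depth 6
  add 35.109.160.0/20 -> H1 at depth 20
  add 227.109.166.0/24 -> H2 at depth 24
  Q 35.109.164.110: descend 00100011011011011010 ; hops seen [H1,H1] ; pick H1
  add 215.82.120.0/24 -> H0 at depth 24
  add 35.0.0.0/8 -> H2 at depth 8
  del 35.109.160.0/20 (clear depth 20)
  add 215.0.0.0/8 -> H2 at depth 8
  Q 215.142.93.196: descend 11010111 ; hops seen [H1,H2] ; pick H2
  del 215.82.120.0/24 (clear depth 24)
  add 205.208.0.0/20 -> H0 at depth 20
  del 35.0.0.0/8 (clear depth 8)
  Q 191.175.112.93: descend 1 ; hops seen [H1] ; pick H1
  Q 227.109.166.168: descend 11100011011011011010011010101000 ; hops seen [H1,H1,H0,H2,H3] ; pick H3
  Q 227.109.160.39: descend 111000110110110110100 ; hops seen [H1,H1,H0] ; pick H0
  add 128.0.0.0/1 -> H0 at depth 1
  add 205.208.15.136/29 -> H1 at depth 29

== LOOKUPS ==
["H3","H3","H3","H3","H1","H1","H2","H0","H1","H2","H1","H3","H0"]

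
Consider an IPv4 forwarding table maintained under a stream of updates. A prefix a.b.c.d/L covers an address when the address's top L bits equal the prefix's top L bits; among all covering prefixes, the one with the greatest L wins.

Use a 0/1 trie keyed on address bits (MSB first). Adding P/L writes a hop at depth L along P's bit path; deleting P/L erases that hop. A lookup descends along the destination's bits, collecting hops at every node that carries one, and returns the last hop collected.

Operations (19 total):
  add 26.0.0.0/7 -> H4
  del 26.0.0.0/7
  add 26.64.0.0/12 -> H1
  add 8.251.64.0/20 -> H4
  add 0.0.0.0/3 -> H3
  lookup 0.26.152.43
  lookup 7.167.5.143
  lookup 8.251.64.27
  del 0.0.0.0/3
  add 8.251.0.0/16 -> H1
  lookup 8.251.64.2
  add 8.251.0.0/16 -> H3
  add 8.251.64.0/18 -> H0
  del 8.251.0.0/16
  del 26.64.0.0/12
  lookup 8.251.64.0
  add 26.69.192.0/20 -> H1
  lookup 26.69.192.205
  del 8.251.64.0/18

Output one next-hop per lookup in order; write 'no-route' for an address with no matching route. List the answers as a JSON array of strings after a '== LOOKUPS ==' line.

Trace:
  + 26.0.0.0/7 (H4) depth=7
  del 26.0.0.0/7 (clear depth 7)
  + 26.64.0.0/12 (H1) depth=12
  + 8.251.64.0/20 (H4) depth=20
  + 0.0.0.0/3 (H3) depth=3
  ? 0.26.152.43  path d0:-→d1:-→d2:-→d3:H3→d4:-  best=H3
  ? 7.167.5.143  path d0:-→d1:-→d2:-→d3:H3→d4:-  best=H3
  ? 8.251.64.27  path d0:-→d1:-→d2:-→d3:H3→d4:-→d5:-→d6:-→d7:-→d8:-→d9:-→d10:-→d11:-→d12:-→d13:-→d14:-→d15:-→d16:-→d17:-→d18:-→d19:-→d20:H4  best=H4
  del 0.0.0.0/3 (clear depth 3)
  + 8.251.0.0/16 (H1) depth=16
  ? 8.251.64.2  path d0:-→d1:-→d2:-→d3:-→d4:-→d5:-→d6:-→d7:-→d8:-→d9:-→d10:-→d11:-→d12:-→d13:-→d14:-→d15:-→d16:H1→d17:-→d18:-→d19:-→d20:H4  best=H4
  + 8.251.0.0/16 (H3) depth=16
  + 8.251.64.0/18 (H0) depth=18
  del 8.251.0.0/16 (clear depth 16)
  del 26.64.0.0/12 (clear depth 12)
  ? 8.251.64.0  path d0:-→d1:-→d2:-→d3:-→d4:-→d5:-→d6:-→d7:-→d8:-→d9:-→d10:-→d11:-→d12:-→d13:-→d14:-→d15:-→d16:-→d17:-→d18:H0→d19:-→d20:H4  best=H4
  + 26.69.192.0/20 (H1) depth=20
  ? 26.69.192.205  path d0:-→d1:-→d2:-→d3:-→d4:-→d5:-→d6:-→d7:-→d8:-→d9:-→d10:-→d11:-→d12:-→d13:-→d14:-→d15:-→d16:-→d17:-→d18:-→d19:-→d20:H1  best=H1
  del 8.251.64.0/18 (clear depth 18)

== LOOKUPS ==
["H3","H3","H4","H4","H4","H1"]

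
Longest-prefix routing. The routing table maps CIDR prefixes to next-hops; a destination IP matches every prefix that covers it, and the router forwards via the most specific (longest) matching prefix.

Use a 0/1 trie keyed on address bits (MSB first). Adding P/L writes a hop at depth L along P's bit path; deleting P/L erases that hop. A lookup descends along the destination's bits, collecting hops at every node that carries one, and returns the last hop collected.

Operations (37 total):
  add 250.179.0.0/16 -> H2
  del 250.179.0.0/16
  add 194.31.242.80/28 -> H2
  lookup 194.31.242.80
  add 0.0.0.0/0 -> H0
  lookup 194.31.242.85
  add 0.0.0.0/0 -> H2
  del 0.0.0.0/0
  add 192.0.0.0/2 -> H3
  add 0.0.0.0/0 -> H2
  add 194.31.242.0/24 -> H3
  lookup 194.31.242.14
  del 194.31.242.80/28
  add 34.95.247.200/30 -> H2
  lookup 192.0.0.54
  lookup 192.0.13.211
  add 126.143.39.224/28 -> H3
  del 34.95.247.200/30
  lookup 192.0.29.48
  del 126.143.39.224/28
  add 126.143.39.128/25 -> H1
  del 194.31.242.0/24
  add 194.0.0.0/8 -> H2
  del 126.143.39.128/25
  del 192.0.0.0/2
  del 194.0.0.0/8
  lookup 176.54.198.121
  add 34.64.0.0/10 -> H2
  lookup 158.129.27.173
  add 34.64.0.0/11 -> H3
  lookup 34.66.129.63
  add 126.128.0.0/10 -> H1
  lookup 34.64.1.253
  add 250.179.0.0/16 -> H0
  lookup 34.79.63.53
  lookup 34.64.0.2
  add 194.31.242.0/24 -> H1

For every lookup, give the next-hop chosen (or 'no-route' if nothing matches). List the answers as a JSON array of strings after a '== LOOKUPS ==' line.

Apply in order:
  + 250.179.0.0/16 (H2) depth=16
  del 250.179.0.0/16 (clear depth 16)
  + 194.31.242.80/28 (H2) depth=28
  lookup 194.31.242.80: bits 1100001000011111111100100101 walk d0:-→d1:-→d2:-→d3:-→d4:-→d5:-→d6:-→d7:-→d8:-→d9:-→d10:-→d11:-→d12:-→d13:-→d14:-→d15:-→d16:-→d17:-→d18:-→d19:-→d20:-→d21:-→d22:-→d23:-→d24:-→d25:-→d26:-→d27:-→d28:H2 -> H2
  + 0.0.0.0/0 (H0) depth=0
  lookup 194.31.242.85: bits 1100001000011111111100100101 walk d0:H0→d1:-→d2:-→d3:-→d4:-→d5:-→d6:-→d7:-→d8:-→d9:-→d10:-→d11:-→d12:-→d13:-→d14:-→d15:-→d16:-→d17:-→d18:-→d19:-→d20:-→d21:-→d22:-→d23:-→d24:-→d25:-→d26:-→d27:-→d28:H2 -> H2
  + 0.0.0.0/0 (H2) depth=0
  del 0.0.0.0/0 (clear depth 0)
  + 192.0.0.0/2 (H3) depth=2
  + 0.0.0.0/0 (H2) depth=0
  + 194.31.242.0/24 (H3) depth=24
  lookup 194.31.242.14: bits 1100001000011111111100100 walk d0:H2→d1:-→d2:H3→d3:-→d4:-→d5:-→d6:-→d7:-→d8:-→d9:-→d10:-→d11:-→d12:-→d13:-→d14:-→d15:-→d16:-→d17:-→d18:-→d19:-→d20:-→d21:-→d22:-→d23:-→d24:H3→d25:- -> H3
  del 194.31.242.80/28 (clear depth 28)
  + 34.95.247.200/30 (H2) depth=30
  lookup 192.0.0.54: bits 110000 walk d0:H2→d1:-→d2:H3→d3:-→d4:-→d5:-→d6:- -> H3
  lookup 192.0.13.211: bits 110000 walk d0:H2→d1:-→d2:H3→d3:-→d4:-→d5:-→d6:- -> H3
  + 126.143.39.224/28 (H3) depth=28
  del 34.95.247.200/30 (clear depth 30)
  lookup 192.0.29.48: bits 110000 walk d0:H2→d1:-→d2:H3→d3:-→d4:-→d5:-→d6:- -> H3
  del 126.143.39.224/28 (clear depth 28)
  + 126.143.39.128/25 (H1) depth=25
  del 194.31.242.0/24 (clear depth 24)
  + 194.0.0.0/8 (H2) depth=8
  del 126.143.39.128/25 (clear depth 25)
  del 192.0.0.0/2 (clear depth 2)
  del 194.0.0.0/8 (clear depth 8)
  lookup 176.54.198.121: bits 1 walk d0:H2→d1:- -> H2
  + 34.64.0.0/10 (H2) depth=10
  lookup 158.129.27.173: bits 1 walk d0:H2→d1:- -> H2
  + 34.64.0.0/11 (H3) depth=11
  lookup 34.66.129.63: bits 00100010010 walk d0:H2→d1:-→d2:-→d3:-→d4:-→d5:-→d6:-→d7:-→d8:-→d9:-→d10:H2→d11:H3 -> H3
  + 126.128.0.0/10 (H1) depth=10
  lookup 34.64.1.253: bits 00100010010 walk d0:H2→d1:-→d2:-→d3:-→d4:-→d5:-→d6:-→d7:-→d8:-→d9:-→d10:H2→d11:H3 -> H3
  + 250.179.0.0/16 (H0) depth=16
  lookup 34.79.63.53: bits 00100010010 walk d0:H2→d1:-→d2:-→d3:-→d4:-→d5:-→d6:-→d7:-→d8:-→d9:-→d10:H2→d11:H3 -> H3
  lookup 34.64.0.2: bits 00100010010 walk d0:H2→d1:-→d2:-→d3:-→d4:-→d5:-→d6:-→d7:-→d8:-→d9:-→d10:H2→d11:H3 -> H3
  + 194.31.242.0/24 (H1) depth=24

== LOOKUPS ==
["H2","H2","H3","H3","H3","H3","H2","H2","H3","H3","H3","H3"]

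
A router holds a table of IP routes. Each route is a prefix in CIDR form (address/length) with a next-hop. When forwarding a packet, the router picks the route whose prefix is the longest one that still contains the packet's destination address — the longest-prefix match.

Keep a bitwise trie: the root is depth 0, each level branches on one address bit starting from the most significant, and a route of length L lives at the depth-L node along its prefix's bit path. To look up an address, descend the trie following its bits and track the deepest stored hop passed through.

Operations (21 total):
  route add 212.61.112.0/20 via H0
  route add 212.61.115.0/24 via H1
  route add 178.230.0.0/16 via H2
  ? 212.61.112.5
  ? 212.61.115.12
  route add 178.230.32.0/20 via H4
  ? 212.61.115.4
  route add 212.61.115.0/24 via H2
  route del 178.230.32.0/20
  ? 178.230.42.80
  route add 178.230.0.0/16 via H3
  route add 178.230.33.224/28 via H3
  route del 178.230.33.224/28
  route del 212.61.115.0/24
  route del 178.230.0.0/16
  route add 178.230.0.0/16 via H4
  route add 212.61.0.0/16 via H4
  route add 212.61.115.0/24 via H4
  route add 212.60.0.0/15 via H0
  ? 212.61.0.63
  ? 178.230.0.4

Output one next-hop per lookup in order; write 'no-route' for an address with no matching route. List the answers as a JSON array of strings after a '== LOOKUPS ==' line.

Apply in order:
  add 212.61.112.0/20 -> H0 at depth 20
  add 212.61.115.0/24 -> H1 at depth 24
  add 178.230.0.0/16 -> H2 at depth 16
  Q 212.61.112.5: descend 1101010000111101011100 ; hops seen [H0] ; pick H0
  Q 212.61.115.12: descend 110101000011110101110011 ; hops seen [H0,H1] ; pick H1
  add 178.230.32.0/20 -> H4 at depth 20
  Q 212.61.115.4: descend 110101000011110101110011 ; hops seen [H0,H1] ; pick H1
  add 212.61.115.0/24 -> H2 at depth 24
  del 178.230.32.0/20 (clear depth 20)
  Q 178.230.42.80: descend 10110010111001100010 ; hops seen [H2] ; pick H2
  add 178.230.0.0/16 -> H3 at depth 16
  add 178.230.33.224/28 -> H3 at depth 28
  del 178.230.33.224/28 (clear depth 28)
  del 212.61.115.0/24 (clear depth 24)
  del 178.230.0.0/16 (clear depth 16)
  add 178.230.0.0/16 -> H4 at depth 16
  add 212.61.0.0/16 -> H4 at depth 16
  add 212.61.115.0/24 -> H4 at depth 24
  add 212.60.0.0/15 -> H0 at depth 15
  Q 212.61.0.63: descend 11010100001111010 ; hops seen [H0,H4] ; pick H4
  Q 178.230.0.4: descend 101100101110011000 ; hops seen [H4] ; pick H4

== LOOKUPS ==
["H0","H1","H1","H2","H4","H4"]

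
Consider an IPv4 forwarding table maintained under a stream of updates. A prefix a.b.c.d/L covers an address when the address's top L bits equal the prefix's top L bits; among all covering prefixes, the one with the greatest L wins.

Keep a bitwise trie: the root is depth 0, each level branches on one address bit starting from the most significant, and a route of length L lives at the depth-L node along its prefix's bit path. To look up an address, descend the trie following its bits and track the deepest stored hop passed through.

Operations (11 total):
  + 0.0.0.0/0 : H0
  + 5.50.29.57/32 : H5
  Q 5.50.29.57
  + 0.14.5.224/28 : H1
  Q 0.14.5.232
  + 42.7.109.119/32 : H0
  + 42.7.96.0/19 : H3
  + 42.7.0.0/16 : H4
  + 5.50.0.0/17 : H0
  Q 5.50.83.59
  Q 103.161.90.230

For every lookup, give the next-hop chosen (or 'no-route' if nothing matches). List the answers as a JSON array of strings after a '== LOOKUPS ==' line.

Process each operation:
  + 0.0.0.0/0 (H0) depth=0
  + 5.50.29.57/32 (H5) depth=32
  Q 5.50.29.57: descend 00000101001100100001110100111001 ; hops seen [H0,H5] ; pick H5
  + 0.14.5.224/28 (H1) depth=28
  Q 0.14.5.232: descend 0000000000001110000001011110 ; hops seen [H0,H1] ; pick H1
  + 42.7.109.119/32 (H0) depth=32
  + 42.7.96.0/19 (H3) depth=19
  + 42.7.0.0/16 (H4) depth=16
  + 5.50.0.0/17 (H0) depth=17
  Q 5.50.83.59: descend 00000101001100100 ; hops seen [H0,H0] ; pick H0
  Q 103.161.90.230: descend 0 ; hops seen [H0] ; pick H0

== LOOKUPS ==
["H5","H1","H0","H0"]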